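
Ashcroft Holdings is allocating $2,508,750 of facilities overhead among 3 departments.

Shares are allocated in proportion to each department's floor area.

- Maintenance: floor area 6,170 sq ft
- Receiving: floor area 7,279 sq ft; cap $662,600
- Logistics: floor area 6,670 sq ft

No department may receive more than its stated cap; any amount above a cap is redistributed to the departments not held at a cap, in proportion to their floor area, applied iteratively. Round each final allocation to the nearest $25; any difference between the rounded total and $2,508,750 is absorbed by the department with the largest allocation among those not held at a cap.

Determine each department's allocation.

Maintenance: $887,125 | Receiving: $662,600 | Logistics: $959,025

Combined floor area = 20,119.
Unconstrained shares: Maintenance 769,371.61; Receiving 907,658.99; Logistics 831,719.39.
Cap binds for Receiving ($662,600); residual $1,846,150 reallocated over remaining floor area 12,840.
Remaining shares: Maintenance 887,129.71 → $887,125; Logistics 959,020.29 → $959,025.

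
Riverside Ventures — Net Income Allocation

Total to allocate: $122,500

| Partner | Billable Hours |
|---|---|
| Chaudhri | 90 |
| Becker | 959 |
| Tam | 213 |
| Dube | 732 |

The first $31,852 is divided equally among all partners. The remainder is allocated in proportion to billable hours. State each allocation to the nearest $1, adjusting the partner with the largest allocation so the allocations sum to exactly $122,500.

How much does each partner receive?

$31,852 shared equally gives $7,963 per partner.
Remainder $90,648 by billable hours (total 1,994): Chaudhri 4,091.43 → $4,091; Becker 43,596.51 → $43,597; Tam 9,683.06 → $9,683; Dube 33,277.00 → $33,277.
Totals: Chaudhri $7,963 + $4,091 = $12,054; Becker $7,963 + $43,597 = $51,560; Tam $7,963 + $9,683 = $17,646; Dube $7,963 + $33,277 = $41,240.

Chaudhri: $12,054; Becker: $51,560; Tam: $17,646; Dube: $41,240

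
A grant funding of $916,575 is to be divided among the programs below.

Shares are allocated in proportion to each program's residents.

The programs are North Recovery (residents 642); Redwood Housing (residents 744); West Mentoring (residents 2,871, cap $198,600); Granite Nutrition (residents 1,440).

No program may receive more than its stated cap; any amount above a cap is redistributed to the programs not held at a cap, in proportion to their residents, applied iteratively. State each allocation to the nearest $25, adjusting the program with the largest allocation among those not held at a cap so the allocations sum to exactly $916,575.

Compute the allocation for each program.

Total residents = 5,697.
Proportional shares (ignoring caps): North Recovery 103,289.65; Redwood Housing 119,700.16; West Mentoring 461,907.46; Granite Nutrition 231,677.73.
Capped: West Mentoring ($198,600); residual $717,975 reallocated over remaining residents 2,826.
Redistributed shares: North Recovery 163,106.85 → $163,100; Redwood Housing 189,021.02 → $189,025; Granite Nutrition 365,847.13 → $365,850.

North Recovery: $163,100 · Redwood Housing: $189,025 · West Mentoring: $198,600 · Granite Nutrition: $365,850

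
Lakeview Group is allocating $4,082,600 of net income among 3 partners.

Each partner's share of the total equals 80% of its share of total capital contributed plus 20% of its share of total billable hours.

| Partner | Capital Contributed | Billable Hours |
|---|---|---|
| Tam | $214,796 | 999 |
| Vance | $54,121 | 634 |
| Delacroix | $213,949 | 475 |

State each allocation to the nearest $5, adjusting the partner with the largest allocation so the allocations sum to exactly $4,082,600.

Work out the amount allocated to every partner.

Tam: $1,839,825 | Vance: $611,645 | Delacroix: $1,631,130

Totals — capital contributed 482,866, billable hours 2,108.
Composite weights (80% capital contributed + 20% billable hours): Tam 0.4507; Vance 0.1498; Delacroix 0.3995.
Pro-rata amounts: Tam 1,839,824.86; Vance 611,647.32; Delacroix 1,631,127.82.
At nearest $5: Tam $1,839,825; Vance $611,645; Delacroix $1,631,130. Sum = $4,082,600.
Rounded total matches; no reconciliation needed.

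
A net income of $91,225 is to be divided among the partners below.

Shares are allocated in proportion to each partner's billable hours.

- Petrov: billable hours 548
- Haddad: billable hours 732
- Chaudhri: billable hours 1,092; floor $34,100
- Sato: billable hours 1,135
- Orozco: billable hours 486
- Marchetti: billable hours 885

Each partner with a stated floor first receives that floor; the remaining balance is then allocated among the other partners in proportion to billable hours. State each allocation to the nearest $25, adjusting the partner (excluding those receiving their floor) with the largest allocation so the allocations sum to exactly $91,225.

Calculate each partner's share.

Guaranteed amounts: Chaudhri $34,100. Residual $57,125.
Residual split over remaining billable hours 3,786: Petrov 8,268.49 → $8,275; Haddad 11,044.77 → $11,050; Sato 17,125.43 → $17,125; Orozco 7,333.00 → $7,325; Marchetti 13,353.31 → $13,350.

Petrov: $8,275; Haddad: $11,050; Chaudhri: $34,100; Sato: $17,125; Orozco: $7,325; Marchetti: $13,350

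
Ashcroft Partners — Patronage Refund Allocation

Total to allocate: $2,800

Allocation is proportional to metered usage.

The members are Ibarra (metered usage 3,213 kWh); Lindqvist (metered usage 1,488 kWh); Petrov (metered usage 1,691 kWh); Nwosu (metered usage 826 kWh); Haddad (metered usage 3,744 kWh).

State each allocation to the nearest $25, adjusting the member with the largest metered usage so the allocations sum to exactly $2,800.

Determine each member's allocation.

Ibarra: $825; Lindqvist: $375; Petrov: $425; Nwosu: $200; Haddad: $975

Sum of metered usage: 10,962.
Raw shares: Ibarra 3,213/10,962 × $2,800 = 820.69; Lindqvist 1,488/10,962 × $2,800 = 380.08; Petrov 1,691/10,962 × $2,800 = 431.93; Nwosu 826/10,962 × $2,800 = 210.98; Haddad 3,744/10,962 × $2,800 = 956.32.
After rounding ($25): Ibarra $825; Lindqvist $375; Petrov $425; Nwosu $200; Haddad $950. Sum = $2,775.
Difference $2,800 − $2,775 = +$25 applied to largest metered usage (Haddad): Haddad becomes $975.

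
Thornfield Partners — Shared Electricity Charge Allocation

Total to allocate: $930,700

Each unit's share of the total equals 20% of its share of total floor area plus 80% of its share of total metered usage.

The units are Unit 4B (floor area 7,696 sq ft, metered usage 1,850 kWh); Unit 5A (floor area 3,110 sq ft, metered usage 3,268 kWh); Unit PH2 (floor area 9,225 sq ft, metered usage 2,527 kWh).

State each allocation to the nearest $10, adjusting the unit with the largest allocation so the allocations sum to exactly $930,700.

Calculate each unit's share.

Unit 4B: $251,690; Unit 5A: $347,180; Unit PH2: $331,830

Totals — floor area 20,031, metered usage 7,645.
Combined weights (20% floor area + 80% metered usage): Unit 4B 0.2704; Unit 5A 0.3730; Unit PH2 0.3565.
Raw shares: Unit 4B 251,690.58; Unit 5A 347,176.24; Unit PH2 331,833.18.
Rounded to nearest $10: Unit 4B $251,690; Unit 5A $347,180; Unit PH2 $331,830. Sum = $930,700.
Sum already equals the total — no adjustment.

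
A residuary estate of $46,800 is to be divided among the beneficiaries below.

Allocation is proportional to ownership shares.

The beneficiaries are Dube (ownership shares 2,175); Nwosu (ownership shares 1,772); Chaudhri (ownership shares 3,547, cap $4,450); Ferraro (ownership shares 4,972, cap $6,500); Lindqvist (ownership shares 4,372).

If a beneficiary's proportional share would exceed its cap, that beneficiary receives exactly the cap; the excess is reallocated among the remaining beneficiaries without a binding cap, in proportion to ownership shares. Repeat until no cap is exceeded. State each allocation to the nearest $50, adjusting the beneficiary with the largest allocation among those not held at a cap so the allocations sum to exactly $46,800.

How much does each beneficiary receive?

Combined ownership shares = 16,838.
Pro-rata shares before constraints: Dube 6,045.25; Nwosu 4,925.15; Chaudhri 9,858.63; Ferraro 13,819.31; Lindqvist 12,151.66.
Held at cap: Chaudhri ($4,450), Ferraro ($6,500); balance $35,850 reallocated over remaining ownership shares 8,319.
Remaining shares: Dube 9,372.97 → $9,350; Nwosu 7,636.28 → $7,650; Lindqvist 18,840.75 → $18,850.

Dube: $9,350; Nwosu: $7,650; Chaudhri: $4,450; Ferraro: $6,500; Lindqvist: $18,850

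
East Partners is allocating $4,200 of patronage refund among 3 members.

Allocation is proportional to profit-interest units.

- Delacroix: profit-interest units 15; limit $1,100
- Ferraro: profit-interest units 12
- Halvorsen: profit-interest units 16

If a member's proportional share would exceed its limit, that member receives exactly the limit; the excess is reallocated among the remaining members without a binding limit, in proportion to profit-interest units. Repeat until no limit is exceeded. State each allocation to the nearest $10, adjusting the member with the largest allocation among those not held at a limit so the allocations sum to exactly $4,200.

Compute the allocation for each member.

Delacroix: $1,100; Ferraro: $1,330; Halvorsen: $1,770

Combined profit-interest units = 43.
Proportional shares (ignoring caps): Delacroix 1,465.12; Ferraro 1,172.09; Halvorsen 1,562.79.
Held at cap: Delacroix ($1,100); residual $3,100 reallocated over remaining profit-interest units 28.
Shares after redistribution: Ferraro 1,328.57 → $1,330; Halvorsen 1,771.43 → $1,770.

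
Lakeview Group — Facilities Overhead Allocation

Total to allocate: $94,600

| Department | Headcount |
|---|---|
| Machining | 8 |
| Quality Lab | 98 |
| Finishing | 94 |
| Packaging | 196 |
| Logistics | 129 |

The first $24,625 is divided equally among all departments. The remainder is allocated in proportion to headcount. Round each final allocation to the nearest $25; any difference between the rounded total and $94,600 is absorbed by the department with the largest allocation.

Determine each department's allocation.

Equal tier: $24,625 ÷ 5 = $4,925 apiece.
Remainder $69,975 by headcount (total 525): Machining 1,066.29 → $1,075; Quality Lab 13,062.00 → $13,050; Finishing 12,528.86 → $12,525; Packaging 26,124.00 → $26,125; Logistics 17,193.86 → $17,200.
Totals: Machining $4,925 + $1,075 = $6,000; Quality Lab $4,925 + $13,050 = $17,975; Finishing $4,925 + $12,525 = $17,450; Packaging $4,925 + $26,125 = $31,050; Logistics $4,925 + $17,200 = $22,125.

Machining: $6,000 · Quality Lab: $17,975 · Finishing: $17,450 · Packaging: $31,050 · Logistics: $22,125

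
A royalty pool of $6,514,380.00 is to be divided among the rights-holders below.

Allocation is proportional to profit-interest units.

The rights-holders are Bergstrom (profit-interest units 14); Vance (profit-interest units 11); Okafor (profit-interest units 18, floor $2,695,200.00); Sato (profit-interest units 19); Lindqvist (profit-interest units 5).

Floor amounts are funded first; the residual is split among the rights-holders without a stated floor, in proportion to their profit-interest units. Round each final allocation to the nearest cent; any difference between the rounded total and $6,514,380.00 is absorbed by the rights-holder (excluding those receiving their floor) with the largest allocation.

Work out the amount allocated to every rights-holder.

Guaranteed amounts: Okafor $2,695,200.00. Balance $3,819,180.00.
Balance split over remaining profit-interest units 49: Bergstrom 1,091,194.2857 → $1,091,194.29; Vance 857,366.9388 → $857,366.94; Sato 1,480,906.5306 → $1,480,906.53; Lindqvist 389,712.2449 → $389,712.24.

Bergstrom: $1,091,194.29 | Vance: $857,366.94 | Okafor: $2,695,200.00 | Sato: $1,480,906.53 | Lindqvist: $389,712.24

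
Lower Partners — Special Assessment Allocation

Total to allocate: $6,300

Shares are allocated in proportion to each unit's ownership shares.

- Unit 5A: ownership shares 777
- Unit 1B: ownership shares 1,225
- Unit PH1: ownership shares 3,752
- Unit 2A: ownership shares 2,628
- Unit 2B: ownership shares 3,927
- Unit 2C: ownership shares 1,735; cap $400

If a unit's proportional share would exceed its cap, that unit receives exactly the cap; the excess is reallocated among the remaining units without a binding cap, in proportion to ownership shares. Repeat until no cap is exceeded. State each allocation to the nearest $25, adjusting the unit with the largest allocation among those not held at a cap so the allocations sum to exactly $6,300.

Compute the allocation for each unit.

Unit 5A: $375; Unit 1B: $575; Unit PH1: $1,800; Unit 2A: $1,250; Unit 2B: $1,900; Unit 2C: $400

Sum of ownership shares: 14,044.
Unconstrained shares: Unit 5A 348.55; Unit 1B 549.52; Unit PH1 1,683.11; Unit 2A 1,178.89; Unit 2B 1,761.61; Unit 2C 778.30.
Cap binds for Unit 2C ($400); residual $5,900 reallocated over remaining ownership shares 12,309.
Shares after redistribution: Unit 5A 372.43 → $375; Unit 1B 587.17 → $575; Unit PH1 1,798.42 → $1,800; Unit 2A 1,259.66 → $1,250; Unit 2B 1,882.31 → $1,875.
Rounding difference +$25 applied to Unit 2B → $1,900.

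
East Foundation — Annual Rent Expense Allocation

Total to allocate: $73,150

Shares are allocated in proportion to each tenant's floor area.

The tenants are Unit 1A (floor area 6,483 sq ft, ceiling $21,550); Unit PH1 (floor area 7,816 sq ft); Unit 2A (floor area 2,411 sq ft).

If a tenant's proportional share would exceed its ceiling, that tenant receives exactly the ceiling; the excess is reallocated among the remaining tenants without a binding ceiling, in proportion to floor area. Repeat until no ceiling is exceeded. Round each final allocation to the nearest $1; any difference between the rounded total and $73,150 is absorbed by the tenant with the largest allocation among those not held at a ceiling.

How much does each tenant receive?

Total floor area = 16,710.
Pro-rata shares before constraints: Unit 1A 28,380.10; Unit PH1 34,215.46; Unit 2A 10,554.44.
Capped: Unit 1A ($21,550); residual $51,600 reallocated over remaining floor area 10,227.
Shares after redistribution: Unit PH1 39,435.38 → $39,435; Unit 2A 12,164.62 → $12,165.

Unit 1A: $21,550 | Unit PH1: $39,435 | Unit 2A: $12,165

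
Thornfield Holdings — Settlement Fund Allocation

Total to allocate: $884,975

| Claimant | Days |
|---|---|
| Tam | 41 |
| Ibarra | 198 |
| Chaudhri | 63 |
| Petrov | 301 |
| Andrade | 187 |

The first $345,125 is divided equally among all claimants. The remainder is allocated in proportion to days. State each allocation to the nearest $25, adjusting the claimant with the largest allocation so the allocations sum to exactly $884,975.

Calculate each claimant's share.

Equal tier: $345,125 ÷ 5 = $69,025 apiece.
Remainder $539,850 by days (total 790): Tam 28,017.53 → $28,025; Ibarra 135,304.18 → $135,300; Chaudhri 43,051.33 → $43,050; Petrov 205,689.68 → $205,700; Andrade 127,787.28 → $127,775.
Totals: Tam $69,025 + $28,025 = $97,050; Ibarra $69,025 + $135,300 = $204,325; Chaudhri $69,025 + $43,050 = $112,075; Petrov $69,025 + $205,700 = $274,725; Andrade $69,025 + $127,775 = $196,800.

Tam: $97,050; Ibarra: $204,325; Chaudhri: $112,075; Petrov: $274,725; Andrade: $196,800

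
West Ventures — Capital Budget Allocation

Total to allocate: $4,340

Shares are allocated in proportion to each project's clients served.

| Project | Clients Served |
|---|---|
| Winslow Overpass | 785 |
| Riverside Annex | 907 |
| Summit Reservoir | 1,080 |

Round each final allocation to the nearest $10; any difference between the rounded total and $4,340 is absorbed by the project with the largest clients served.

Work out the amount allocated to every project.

Winslow Overpass: $1,230; Riverside Annex: $1,420; Summit Reservoir: $1,690

Clients served total: 785 + 907 + 1,080 = 2,772.
Unrounded shares: Winslow Overpass 1,229.04; Riverside Annex 1,420.05; Summit Reservoir 1,690.91.
At nearest $10: Winslow Overpass $1,230; Riverside Annex $1,420; Summit Reservoir $1,690. Sum = $4,340.
No rounding difference to absorb.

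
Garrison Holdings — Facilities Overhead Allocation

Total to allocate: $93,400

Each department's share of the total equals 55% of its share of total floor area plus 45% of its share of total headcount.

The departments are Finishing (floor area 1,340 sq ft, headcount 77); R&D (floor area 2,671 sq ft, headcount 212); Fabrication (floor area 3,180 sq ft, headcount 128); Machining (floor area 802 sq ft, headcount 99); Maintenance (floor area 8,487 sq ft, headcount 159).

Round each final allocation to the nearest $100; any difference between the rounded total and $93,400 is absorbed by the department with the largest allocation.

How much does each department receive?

Floor area total 16,480; headcount total 675.
Blended shares (55% floor area + 45% headcount): Finishing 0.0961; R&D 0.2305; Fabrication 0.1915; Machining 0.0928; Maintenance 0.3892.
Unrounded shares: Finishing 8,971.46; R&D 21,526.34; Fabrication 17,882.55; Machining 8,664.32; Maintenance 36,355.33.
Rounded to nearest $100: Finishing $9,000; R&D $21,500; Fabrication $17,900; Machining $8,700; Maintenance $36,400. Sum = $93,500.
Difference $93,400 − $93,500 = −$100 applied to largest allocation (Maintenance): Maintenance becomes $36,300.

Finishing: $9,000 · R&D: $21,500 · Fabrication: $17,900 · Machining: $8,700 · Maintenance: $36,300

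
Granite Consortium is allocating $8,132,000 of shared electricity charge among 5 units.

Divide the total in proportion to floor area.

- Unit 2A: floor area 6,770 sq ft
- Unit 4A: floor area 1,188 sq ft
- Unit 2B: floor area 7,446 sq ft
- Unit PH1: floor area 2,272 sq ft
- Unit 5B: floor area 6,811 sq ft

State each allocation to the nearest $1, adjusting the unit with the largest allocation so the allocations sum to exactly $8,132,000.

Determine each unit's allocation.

Unit 2A: $2,248,280 · Unit 4A: $394,528 · Unit 2B: $2,472,777 · Unit PH1: $754,519 · Unit 5B: $2,261,896

Total floor area = 24,487.
Raw shares: Unit 2A 6,770/24,487 × $8,132,000 = 2,248,280.31; Unit 4A 1,188/24,487 × $8,132,000 = 394,528.36; Unit 2B 7,446/24,487 × $8,132,000 = 2,472,776.25; Unit PH1 2,272/24,487 × $8,132,000 = 754,518.89; Unit 5B 6,811/24,487 × $8,132,000 = 2,261,896.19.
At nearest $1: Unit 2A $2,248,280; Unit 4A $394,528; Unit 2B $2,472,776; Unit PH1 $754,519; Unit 5B $2,261,896. Sum = $8,131,999.
Difference $8,132,000 − $8,131,999 = +$1 applied to largest allocation (Unit 2B): Unit 2B becomes $2,472,777.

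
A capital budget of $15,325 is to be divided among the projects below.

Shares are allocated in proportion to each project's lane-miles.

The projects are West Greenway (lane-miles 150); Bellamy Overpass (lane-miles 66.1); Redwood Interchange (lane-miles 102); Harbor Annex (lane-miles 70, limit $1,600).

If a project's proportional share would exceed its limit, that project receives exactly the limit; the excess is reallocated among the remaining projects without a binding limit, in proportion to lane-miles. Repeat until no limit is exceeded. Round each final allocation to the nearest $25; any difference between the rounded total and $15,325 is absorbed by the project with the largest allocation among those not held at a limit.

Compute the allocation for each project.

Combined lane-miles = 388.1.
Unconstrained shares: West Greenway 5,923.09; Bellamy Overpass 2,610.11; Redwood Interchange 4,027.70; Harbor Annex 2,764.11.
Capped: Harbor Annex ($1,600); remaining pool $13,725 reallocated over remaining lane-miles 318.1.
Redistributed shares: West Greenway 6,472.02 → $6,475; Bellamy Overpass 2,852.00 → $2,850; Redwood Interchange 4,400.97 → $4,400.

West Greenway: $6,475 · Bellamy Overpass: $2,850 · Redwood Interchange: $4,400 · Harbor Annex: $1,600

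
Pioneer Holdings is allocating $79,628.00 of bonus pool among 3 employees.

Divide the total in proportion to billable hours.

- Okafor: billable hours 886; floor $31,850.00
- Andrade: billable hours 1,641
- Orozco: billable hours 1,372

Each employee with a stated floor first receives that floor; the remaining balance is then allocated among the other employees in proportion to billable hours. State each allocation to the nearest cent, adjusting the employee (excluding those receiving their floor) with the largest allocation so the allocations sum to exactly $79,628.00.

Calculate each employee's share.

Okafor: $31,850.00 · Andrade: $26,021.80 · Orozco: $21,756.20

Minimums first: Okafor $31,850.00. Residual $47,778.00.
Residual split over remaining billable hours 3,013: Andrade 26,021.8048 → $26,021.80; Orozco 21,756.1952 → $21,756.20.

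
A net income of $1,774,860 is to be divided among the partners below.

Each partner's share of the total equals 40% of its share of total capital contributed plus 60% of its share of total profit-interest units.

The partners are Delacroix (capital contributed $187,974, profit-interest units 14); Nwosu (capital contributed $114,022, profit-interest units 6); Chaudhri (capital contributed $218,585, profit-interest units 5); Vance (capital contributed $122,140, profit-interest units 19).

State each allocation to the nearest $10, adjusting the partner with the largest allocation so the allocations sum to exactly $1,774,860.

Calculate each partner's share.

Capital contributed total 642,721; profit-interest units total 44.
Combined weights (40% capital contributed + 60% profit-interest units): Delacroix 0.3079; Nwosu 0.1528; Chaudhri 0.2042; Vance 0.3351.
Pro-rata amounts: Delacroix 546,471.35; Nwosu 271,163.52; Chaudhri 362,460.26; Vance 594,764.87.
After rounding ($10): Delacroix $546,470; Nwosu $271,160; Chaudhri $362,460; Vance $594,760. Sum = $1,774,850.
Difference $1,774,860 − $1,774,850 = +$10 applied to largest allocation (Vance): Vance becomes $594,770.

Delacroix: $546,470 | Nwosu: $271,160 | Chaudhri: $362,460 | Vance: $594,770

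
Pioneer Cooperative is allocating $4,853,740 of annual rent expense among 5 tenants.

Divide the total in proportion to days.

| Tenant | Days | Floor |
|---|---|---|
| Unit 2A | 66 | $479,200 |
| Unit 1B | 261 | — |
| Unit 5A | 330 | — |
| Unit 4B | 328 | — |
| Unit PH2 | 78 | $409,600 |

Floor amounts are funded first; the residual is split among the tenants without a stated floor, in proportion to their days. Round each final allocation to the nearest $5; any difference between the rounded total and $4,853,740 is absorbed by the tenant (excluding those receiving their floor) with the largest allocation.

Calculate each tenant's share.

Unit 2A: $479,200 | Unit 1B: $1,126,060 | Unit 5A: $1,423,755 | Unit 4B: $1,415,125 | Unit PH2: $409,600

Minimums first: Unit 2A $479,200; Unit PH2 $409,600. Remaining pool $3,964,940.
Remaining pool split over remaining days 919: Unit 1B 1,126,060.22 → $1,126,060; Unit 5A 1,423,754.30 → $1,423,755; Unit 4B 1,415,125.48 → $1,415,125.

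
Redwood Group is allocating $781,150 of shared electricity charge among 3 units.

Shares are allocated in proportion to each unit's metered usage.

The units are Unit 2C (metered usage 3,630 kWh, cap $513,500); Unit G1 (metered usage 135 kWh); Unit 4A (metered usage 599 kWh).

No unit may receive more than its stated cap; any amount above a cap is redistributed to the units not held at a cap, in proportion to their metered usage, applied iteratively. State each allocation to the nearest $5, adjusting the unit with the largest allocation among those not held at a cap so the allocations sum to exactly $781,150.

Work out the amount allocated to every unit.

Unit 2C: $513,500; Unit G1: $49,225; Unit 4A: $218,425

Total metered usage = 4,364.
Pro-rata shares before constraints: Unit 2C 649,765.01; Unit G1 24,164.81; Unit 4A 107,220.18.
Held at cap: Unit 2C ($513,500); remaining pool $267,650 reallocated over remaining metered usage 734.
Remaining shares: Unit G1 49,227.18 → $49,225; Unit 4A 218,422.82 → $218,425.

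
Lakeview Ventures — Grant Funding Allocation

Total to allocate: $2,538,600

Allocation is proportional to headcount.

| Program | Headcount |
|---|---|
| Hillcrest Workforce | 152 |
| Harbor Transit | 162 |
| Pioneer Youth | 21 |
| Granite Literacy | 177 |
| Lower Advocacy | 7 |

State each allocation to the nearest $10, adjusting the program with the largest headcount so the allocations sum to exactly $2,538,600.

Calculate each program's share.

Sum of headcount: 519.
Pro-rata amounts: Hillcrest Workforce 152/519 × $2,538,600 = 743,482.08; Harbor Transit 162/519 × $2,538,600 = 792,395.38; Pioneer Youth 21/519 × $2,538,600 = 102,717.92; Granite Literacy 177/519 × $2,538,600 = 865,765.32; Lower Advocacy 7/519 × $2,538,600 = 34,239.31.
After rounding ($10): Hillcrest Workforce $743,480; Harbor Transit $792,400; Pioneer Youth $102,720; Granite Literacy $865,770; Lower Advocacy $34,240. Sum = $2,538,610.
Difference $2,538,600 − $2,538,610 = −$10 applied to largest headcount (Granite Literacy): Granite Literacy becomes $865,760.

Hillcrest Workforce: $743,480 · Harbor Transit: $792,400 · Pioneer Youth: $102,720 · Granite Literacy: $865,760 · Lower Advocacy: $34,240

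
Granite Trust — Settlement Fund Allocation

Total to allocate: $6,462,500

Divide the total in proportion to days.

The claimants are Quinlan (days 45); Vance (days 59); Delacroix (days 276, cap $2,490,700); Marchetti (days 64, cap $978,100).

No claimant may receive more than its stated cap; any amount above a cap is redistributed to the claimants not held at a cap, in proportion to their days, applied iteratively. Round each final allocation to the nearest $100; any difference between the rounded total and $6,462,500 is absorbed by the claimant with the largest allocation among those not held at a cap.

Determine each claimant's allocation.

Combined days = 444.
Unconstrained shares: Quinlan 654,983.11; Vance 858,755.63; Delacroix 4,017,229.73; Marchetti 931,531.53.
Capped: Delacroix ($2,490,700); remaining pool $3,971,800 reallocated over remaining days 168.
Capped: Marchetti ($978,100); remaining pool $2,993,700 reallocated over remaining days 104.
Remaining shares: Quinlan 1,295,350.96 → $1,295,400; Vance 1,698,349.04 → $1,698,300.

Quinlan: $1,295,400 | Vance: $1,698,300 | Delacroix: $2,490,700 | Marchetti: $978,100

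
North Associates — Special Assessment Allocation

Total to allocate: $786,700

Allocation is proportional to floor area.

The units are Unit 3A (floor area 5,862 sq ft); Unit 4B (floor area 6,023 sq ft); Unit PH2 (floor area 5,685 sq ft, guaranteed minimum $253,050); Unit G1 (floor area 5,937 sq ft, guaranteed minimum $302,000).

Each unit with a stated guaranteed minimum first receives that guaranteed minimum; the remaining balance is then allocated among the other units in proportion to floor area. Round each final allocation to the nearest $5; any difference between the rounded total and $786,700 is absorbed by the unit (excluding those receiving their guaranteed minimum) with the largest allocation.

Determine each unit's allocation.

Guaranteed amounts: Unit PH2 $253,050; Unit G1 $302,000. Remaining pool $231,650.
Remaining pool split over remaining floor area 11,885: Unit 3A 114,255.98 → $114,255; Unit 4B 117,394.02 → $117,395.

Unit 3A: $114,255 · Unit 4B: $117,395 · Unit PH2: $253,050 · Unit G1: $302,000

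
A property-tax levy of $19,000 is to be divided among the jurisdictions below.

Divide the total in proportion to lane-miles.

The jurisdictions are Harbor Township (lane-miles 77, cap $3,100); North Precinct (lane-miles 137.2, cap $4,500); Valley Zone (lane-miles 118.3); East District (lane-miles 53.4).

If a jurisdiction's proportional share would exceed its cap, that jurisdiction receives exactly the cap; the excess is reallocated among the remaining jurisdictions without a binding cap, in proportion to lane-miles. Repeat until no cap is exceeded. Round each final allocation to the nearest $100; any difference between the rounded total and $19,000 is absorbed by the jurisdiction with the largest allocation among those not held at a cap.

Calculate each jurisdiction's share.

Harbor Township: $3,100 · North Precinct: $4,500 · Valley Zone: $7,900 · East District: $3,500

Sum of lane-miles: 385.9.
Unconstrained shares: Harbor Township 3,791.14; North Precinct 6,755.12; Valley Zone 5,824.57; East District 2,629.18.
Capped: Harbor Township ($3,100), North Precinct ($4,500); remaining pool $11,400 reallocated over remaining lane-miles 171.7.
Remaining shares: Valley Zone 7,854.51 → $7,900; East District 3,545.49 → $3,500.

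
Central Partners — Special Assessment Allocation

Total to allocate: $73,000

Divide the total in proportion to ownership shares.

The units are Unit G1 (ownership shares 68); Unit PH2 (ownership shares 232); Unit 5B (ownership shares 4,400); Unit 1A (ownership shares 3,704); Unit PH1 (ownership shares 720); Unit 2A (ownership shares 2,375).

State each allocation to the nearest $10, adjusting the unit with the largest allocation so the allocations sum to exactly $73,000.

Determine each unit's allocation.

Unit G1: $430 · Unit PH2: $1,470 · Unit 5B: $27,940 · Unit 1A: $23,510 · Unit PH1: $4,570 · Unit 2A: $15,080

Sum of ownership shares: 11,499.
Pro-rata amounts: Unit G1 68/11,499 × $73,000 = 431.69; Unit PH2 232/11,499 × $73,000 = 1,472.82; Unit 5B 4,400/11,499 × $73,000 = 27,932.86; Unit 1A 3,704/11,499 × $73,000 = 23,514.39; Unit PH1 720/11,499 × $73,000 = 4,570.83; Unit 2A 2,375/11,499 × $73,000 = 15,077.40.
After rounding ($10): Unit G1 $430; Unit PH2 $1,470; Unit 5B $27,930; Unit 1A $23,510; Unit PH1 $4,570; Unit 2A $15,080. Sum = $72,990.
Difference $73,000 − $72,990 = +$10 applied to largest allocation (Unit 5B): Unit 5B becomes $27,940.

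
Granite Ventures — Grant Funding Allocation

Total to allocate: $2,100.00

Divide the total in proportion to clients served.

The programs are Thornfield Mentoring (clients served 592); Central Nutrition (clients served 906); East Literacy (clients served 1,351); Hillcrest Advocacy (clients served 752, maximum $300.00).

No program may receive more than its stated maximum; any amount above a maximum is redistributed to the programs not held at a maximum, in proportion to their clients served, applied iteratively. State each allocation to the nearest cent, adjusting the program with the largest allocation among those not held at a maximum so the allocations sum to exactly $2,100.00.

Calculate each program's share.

Combined clients served = 3,601.
Unconstrained shares: Thornfield Mentoring 345.2374; Central Nutrition 528.3532; East Literacy 787.8645; Hillcrest Advocacy 438.5448.
Capped: Hillcrest Advocacy ($300.00); residual $1,800.00 reallocated over remaining clients served 2,849.
Redistributed shares: Thornfield Mentoring 374.0260 → $374.03; Central Nutrition 572.4114 → $572.41; East Literacy 853.5627 → $853.56.

Thornfield Mentoring: $374.03; Central Nutrition: $572.41; East Literacy: $853.56; Hillcrest Advocacy: $300.00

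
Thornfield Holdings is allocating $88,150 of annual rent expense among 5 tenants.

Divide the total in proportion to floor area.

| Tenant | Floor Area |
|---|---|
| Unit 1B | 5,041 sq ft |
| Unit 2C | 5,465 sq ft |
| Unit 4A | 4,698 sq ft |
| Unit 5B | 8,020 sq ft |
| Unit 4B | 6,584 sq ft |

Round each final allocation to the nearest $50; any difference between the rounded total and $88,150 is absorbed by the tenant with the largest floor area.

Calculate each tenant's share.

Unit 1B: $14,900 · Unit 2C: $16,150 · Unit 4A: $13,900 · Unit 5B: $23,750 · Unit 4B: $19,450

Total floor area = 29,808.
Unrounded shares: Unit 1B 5,041/29,808 × $88,150 = 14,907.55; Unit 2C 5,465/29,808 × $88,150 = 16,161.42; Unit 4A 4,698/29,808 × $88,150 = 13,893.21; Unit 5B 8,020/29,808 × $88,150 = 23,717.22; Unit 4B 6,584/29,808 × $88,150 = 19,470.60.
After rounding ($50): Unit 1B $14,900; Unit 2C $16,150; Unit 4A $13,900; Unit 5B $23,700; Unit 4B $19,450. Sum = $88,100.
Difference $88,150 − $88,100 = +$50 applied to largest floor area (Unit 5B): Unit 5B becomes $23,750.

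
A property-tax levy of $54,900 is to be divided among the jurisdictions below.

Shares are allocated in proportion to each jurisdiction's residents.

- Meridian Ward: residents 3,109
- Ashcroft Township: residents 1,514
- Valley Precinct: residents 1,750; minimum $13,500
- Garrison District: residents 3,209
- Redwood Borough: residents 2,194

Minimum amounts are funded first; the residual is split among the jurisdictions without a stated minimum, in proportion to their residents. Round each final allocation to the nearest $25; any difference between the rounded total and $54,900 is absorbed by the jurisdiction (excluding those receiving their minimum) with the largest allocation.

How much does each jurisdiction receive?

Fund the minimums — Valley Precinct $13,500. Residual $41,400.
Residual split over remaining residents 10,026: Meridian Ward 12,837.88 → $12,850; Ashcroft Township 6,251.71 → $6,250; Garrison District 13,250.81 → $13,250; Redwood Borough 9,059.61 → $9,050.

Meridian Ward: $12,850 | Ashcroft Township: $6,250 | Valley Precinct: $13,500 | Garrison District: $13,250 | Redwood Borough: $9,050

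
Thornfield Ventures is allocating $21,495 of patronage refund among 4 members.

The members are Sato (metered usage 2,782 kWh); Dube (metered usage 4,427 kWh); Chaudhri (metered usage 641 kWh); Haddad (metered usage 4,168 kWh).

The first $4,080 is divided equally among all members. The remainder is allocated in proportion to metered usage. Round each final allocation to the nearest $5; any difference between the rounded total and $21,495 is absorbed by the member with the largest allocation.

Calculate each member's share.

Sato: $5,050; Dube: $7,435; Chaudhri: $1,950; Haddad: $7,060

First tranche $4,080 split equally: $1,020 each.
Remainder $17,415 by metered usage (total 12,018): Sato 4,031.33 → $4,030; Dube 6,415.06 → $6,415; Chaudhri 928.86 → $930; Haddad 6,039.75 → $6,040.
Totals: Sato $1,020 + $4,030 = $5,050; Dube $1,020 + $6,415 = $7,435; Chaudhri $1,020 + $930 = $1,950; Haddad $1,020 + $6,040 = $7,060.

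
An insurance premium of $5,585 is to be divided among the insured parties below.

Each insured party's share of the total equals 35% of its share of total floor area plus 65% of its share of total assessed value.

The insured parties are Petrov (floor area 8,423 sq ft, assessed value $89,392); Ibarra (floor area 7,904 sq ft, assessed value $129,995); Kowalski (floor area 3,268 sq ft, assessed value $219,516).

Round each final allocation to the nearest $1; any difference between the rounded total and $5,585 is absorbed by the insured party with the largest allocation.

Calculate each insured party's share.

Petrov: $1,580 · Ibarra: $1,864 · Kowalski: $2,141

Totals — floor area 19,595, assessed value 438,903.
Combined weights (35% floor area + 65% assessed value): Petrov 0.2828; Ibarra 0.3337; Kowalski 0.3835.
Raw shares: Petrov 1,579.64; Ibarra 1,863.70; Kowalski 2,141.67.
At nearest $1: Petrov $1,580; Ibarra $1,864; Kowalski $2,142. Sum = $5,586.
Difference $5,585 − $5,586 = −$1 applied to largest allocation (Kowalski): Kowalski becomes $2,141.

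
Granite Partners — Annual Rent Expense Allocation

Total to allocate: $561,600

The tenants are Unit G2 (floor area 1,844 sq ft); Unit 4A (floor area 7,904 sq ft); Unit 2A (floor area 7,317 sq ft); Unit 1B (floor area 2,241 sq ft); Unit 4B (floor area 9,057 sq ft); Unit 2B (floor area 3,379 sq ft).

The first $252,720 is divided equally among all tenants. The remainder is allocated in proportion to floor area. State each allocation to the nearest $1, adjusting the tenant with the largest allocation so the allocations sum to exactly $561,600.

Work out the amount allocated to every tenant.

Unit G2: $60,064; Unit 4A: $119,033; Unit 2A: $113,321; Unit 1B: $63,927; Unit 4B: $130,254; Unit 2B: $75,001

$252,720 shared equally gives $42,120 per tenant.
Remainder $308,880 by floor area (total 31,742): Unit G2 17,943.88 → $17,944; Unit 4A 76,913.47 → $76,913; Unit 2A 71,201.40 → $71,201; Unit 1B 21,807.07 → $21,807; Unit 4B 88,133.27 → $88,133; Unit 2B 32,880.90 → $32,881.
Rounding difference +$1 on remainder applied to Unit 4B.
Totals: Unit G2 $42,120 + $17,944 = $60,064; Unit 4A $42,120 + $76,913 = $119,033; Unit 2A $42,120 + $71,201 = $113,321; Unit 1B $42,120 + $21,807 = $63,927; Unit 4B $42,120 + $88,134 = $130,254; Unit 2B $42,120 + $32,881 = $75,001.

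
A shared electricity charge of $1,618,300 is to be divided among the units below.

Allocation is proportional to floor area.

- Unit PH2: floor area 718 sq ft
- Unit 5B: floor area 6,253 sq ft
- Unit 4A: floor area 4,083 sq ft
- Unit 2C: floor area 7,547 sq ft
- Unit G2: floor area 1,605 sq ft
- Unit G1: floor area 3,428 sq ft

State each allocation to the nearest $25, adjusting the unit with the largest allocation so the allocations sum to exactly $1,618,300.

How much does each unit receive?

Unit PH2: $49,175; Unit 5B: $428,175; Unit 4A: $279,575; Unit 2C: $516,750; Unit G2: $109,900; Unit G1: $234,725

Total floor area = 23,634.
Raw shares: Unit PH2 718/23,634 × $1,618,300 = 49,163.89; Unit 5B 6,253/23,634 × $1,618,300 = 428,164.08; Unit 4A 4,083/23,634 × $1,618,300 = 279,576.83; Unit 2C 7,547/23,634 × $1,618,300 = 516,768.64; Unit G2 1,605/23,634 × $1,618,300 = 109,899.78; Unit G1 3,428/23,634 × $1,618,300 = 234,726.77.
Rounded to nearest $25: Unit PH2 $49,175; Unit 5B $428,175; Unit 4A $279,575; Unit 2C $516,775; Unit G2 $109,900; Unit G1 $234,725. Sum = $1,618,325.
Difference $1,618,300 − $1,618,325 = −$25 applied to largest allocation (Unit 2C): Unit 2C becomes $516,750.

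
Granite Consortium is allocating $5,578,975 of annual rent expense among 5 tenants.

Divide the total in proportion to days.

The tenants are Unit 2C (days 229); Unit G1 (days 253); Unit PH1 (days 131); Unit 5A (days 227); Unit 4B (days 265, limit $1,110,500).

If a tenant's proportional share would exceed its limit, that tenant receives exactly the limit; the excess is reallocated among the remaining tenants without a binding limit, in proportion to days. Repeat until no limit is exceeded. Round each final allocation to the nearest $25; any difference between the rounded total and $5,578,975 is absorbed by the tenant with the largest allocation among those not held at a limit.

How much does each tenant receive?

Unit 2C: $1,218,200 | Unit G1: $1,345,850 | Unit PH1: $696,875 | Unit 5A: $1,207,550 | Unit 4B: $1,110,500

Combined days = 1,105.
Unconstrained shares: Unit 2C 1,156,185.77; Unit G1 1,277,358.08; Unit PH1 661,398.85; Unit 5A 1,146,088.08; Unit 4B 1,337,944.23.
Cap binds for Unit 4B ($1,110,500); balance $4,468,475 reallocated over remaining days 840.
Remaining shares: Unit 2C 1,218,191.40 → $1,218,200; Unit G1 1,345,862.11 → $1,345,850; Unit PH1 696,869.32 → $696,875; Unit 5A 1,207,552.17 → $1,207,550.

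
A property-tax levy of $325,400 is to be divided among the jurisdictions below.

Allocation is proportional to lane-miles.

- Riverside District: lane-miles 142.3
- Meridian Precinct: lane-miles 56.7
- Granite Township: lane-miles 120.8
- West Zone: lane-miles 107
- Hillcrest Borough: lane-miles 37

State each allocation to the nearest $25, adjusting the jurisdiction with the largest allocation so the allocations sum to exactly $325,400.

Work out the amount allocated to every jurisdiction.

Riverside District: $99,850 | Meridian Precinct: $39,775 | Granite Township: $84,750 | West Zone: $75,075 | Hillcrest Borough: $25,950

Sum of lane-miles: 463.8.
Pro-rata amounts: Riverside District 142.3/463.8 × $325,400 = 99,837.04; Meridian Precinct 56.7/463.8 × $325,400 = 39,780.47; Granite Township 120.8/463.8 × $325,400 = 84,752.74; West Zone 107/463.8 × $325,400 = 75,070.72; Hillcrest Borough 37/463.8 × $325,400 = 25,959.03.
Rounded to nearest $25: Riverside District $99,825; Meridian Precinct $39,775; Granite Township $84,750; West Zone $75,075; Hillcrest Borough $25,950. Sum = $325,375.
Difference $325,400 − $325,375 = +$25 applied to largest allocation (Riverside District): Riverside District becomes $99,850.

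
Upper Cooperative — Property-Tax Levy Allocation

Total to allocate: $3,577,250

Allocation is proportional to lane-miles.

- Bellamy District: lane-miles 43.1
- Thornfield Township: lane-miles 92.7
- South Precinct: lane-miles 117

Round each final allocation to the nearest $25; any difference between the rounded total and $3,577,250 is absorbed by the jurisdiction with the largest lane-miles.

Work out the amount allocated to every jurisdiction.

Bellamy District: $609,875; Thornfield Township: $1,311,750; South Precinct: $1,655,625

Combined lane-miles = 252.8.
Raw shares: Bellamy District 43.1/252.8 × $3,577,250 = 609,887.16; Thornfield Township 92.7/252.8 × $3,577,250 = 1,311,752.67; South Precinct 117/252.8 × $3,577,250 = 1,655,610.17.
At nearest $25: Bellamy District $609,875; Thornfield Township $1,311,750; South Precinct $1,655,600. Sum = $3,577,225.
Difference $3,577,250 − $3,577,225 = +$25 applied to largest lane-miles (South Precinct): South Precinct becomes $1,655,625.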